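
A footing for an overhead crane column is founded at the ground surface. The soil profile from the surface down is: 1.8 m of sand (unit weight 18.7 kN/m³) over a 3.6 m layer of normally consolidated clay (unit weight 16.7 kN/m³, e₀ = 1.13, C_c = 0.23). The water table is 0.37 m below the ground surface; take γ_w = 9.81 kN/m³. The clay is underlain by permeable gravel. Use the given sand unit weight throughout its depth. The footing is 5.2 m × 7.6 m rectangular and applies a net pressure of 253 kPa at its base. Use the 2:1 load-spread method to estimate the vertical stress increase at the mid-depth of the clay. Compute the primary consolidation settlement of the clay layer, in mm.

S_c ≈ 241 mm

Mid-depth of clay below the ground surface: z = 1.8 + 3.6/2 = 3.6 m.
Total vertical stress at mid-clay: σ_v = 18.7×1.8 + 16.7×1.8 = 63.72 kPa.
Pore pressure: u = 9.81×(3.6 − 0.37) = 31.686 kPa.
Initial effective stress: σ'_0 = σ_v − u = 63.72 − 31.686 = 32.034 kPa.
Stress increase at mid-clay by the 2:1 spreading method:
Δσ = qBL/((B+z)(L+z)) = 253×5.2×7.6/((5.2+3.6)(7.6+3.6)) = 101.45 kPa
Final effective stress: σ'_f = σ'_0 + Δσ = 32.034 + 101.45 = 133.48 kPa.
Normally consolidated clay, so the full stress increment lies on the virgin compression line:
S_c = C_c·H/(1+e₀)·log₁₀(σ'_f/σ'_0) = 0.23×3.6/(1+1.13)×log₁₀(133.48/32.034)
    = 0.38873 × 0.61981 = 0.2409 m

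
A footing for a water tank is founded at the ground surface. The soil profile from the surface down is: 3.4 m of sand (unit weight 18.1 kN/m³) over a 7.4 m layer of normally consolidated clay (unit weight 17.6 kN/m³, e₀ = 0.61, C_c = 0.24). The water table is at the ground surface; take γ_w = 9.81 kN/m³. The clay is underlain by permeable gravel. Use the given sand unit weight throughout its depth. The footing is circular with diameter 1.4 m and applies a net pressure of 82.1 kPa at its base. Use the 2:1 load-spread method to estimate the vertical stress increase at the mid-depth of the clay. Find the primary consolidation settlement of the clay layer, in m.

S_c ≈ 0.0184 m

Mid-depth of clay below the ground surface: z = 3.4 + 7.4/2 = 7.1 m.
Total vertical stress at mid-clay: σ_v = 18.1×3.4 + 17.6×3.7 = 126.66 kPa.
Pore pressure: u = 9.81×(7.1 − 0) = 69.651 kPa.
Initial effective stress: σ'_0 = σ_v − u = 126.66 − 69.651 = 57.009 kPa.
Stress increase at mid-clay by the 2:1 spreading method:
Δσ ≈ qD²/(D+z)² = 82.1×1.4²/(1.4+7.1)² = 2.2272 kPa
Final effective stress: σ'_f = σ'_0 + Δσ = 57.009 + 2.2272 = 59.236 kPa.
Normally consolidated clay, so the full stress increment lies on the virgin compression line:
S_c = C_c·H/(1+e₀)·log₁₀(σ'_f/σ'_0) = 0.24×7.4/(1+0.61)×log₁₀(59.236/57.009)
    = 1.1031 × 0.016642 = 0.01836 m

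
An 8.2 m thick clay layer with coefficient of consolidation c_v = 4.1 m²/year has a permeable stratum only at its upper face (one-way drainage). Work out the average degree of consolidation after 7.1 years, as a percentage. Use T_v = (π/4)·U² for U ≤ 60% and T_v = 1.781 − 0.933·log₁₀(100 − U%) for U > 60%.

Drainage path length: H_d = H = 8.2 m (single drainage).
T_v = c_v·t/H_d² = 4.1×7.1/8.2² = 0.43293.
T_v = 0.43293 corresponds to the U > 60% branch:
U = 1 − 10^((1.781 − T_v)/0.933)/100 = 0.7215

U ≈ 72.1 %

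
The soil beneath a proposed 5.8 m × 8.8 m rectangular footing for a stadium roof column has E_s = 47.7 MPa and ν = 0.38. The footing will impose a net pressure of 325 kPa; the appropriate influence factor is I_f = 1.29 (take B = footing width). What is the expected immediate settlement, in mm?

S_e ≈ 43.6 mm

Immediate (elastic) settlement: S_e = q·B·(1−ν²)/E_s · I_f.
E_s = 47.7 MPa = 47700 kPa.
S_e = 325 × 5.8 × (1 − 0.38²) / 47700 × 1.29
    = 325 × 5.8 × 0.8556 / 47700 × 1.29
    = 0.04362 m = 43.62 mm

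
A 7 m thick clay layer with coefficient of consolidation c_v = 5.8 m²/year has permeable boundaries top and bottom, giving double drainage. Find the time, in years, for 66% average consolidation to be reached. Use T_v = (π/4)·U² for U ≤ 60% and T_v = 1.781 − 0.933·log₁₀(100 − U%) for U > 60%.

t ≈ 0.744 years

Drainage path length: H_d = H/2 = 3.5 m (double drainage).
U > 60%: T_v = 1.781 − 0.933·log₁₀(100 − 66) = 0.35213.
t = T_v·H_d²/c_v = 0.35213×3.5²/5.8 = 0.7437 years.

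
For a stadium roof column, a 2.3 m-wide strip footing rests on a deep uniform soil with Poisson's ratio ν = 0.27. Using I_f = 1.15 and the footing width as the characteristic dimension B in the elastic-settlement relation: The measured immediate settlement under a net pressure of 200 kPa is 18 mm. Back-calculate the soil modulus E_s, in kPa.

S_e = q·B·(1−ν²)/E_s · I_f  ⇒  E_s = q·B·(1−ν²)·I_f / S_e.
E_s = 200 × 2.3 × 0.9271 × 1.15 / 0.018 = 27250 kPa

E_s ≈ 27200 kPa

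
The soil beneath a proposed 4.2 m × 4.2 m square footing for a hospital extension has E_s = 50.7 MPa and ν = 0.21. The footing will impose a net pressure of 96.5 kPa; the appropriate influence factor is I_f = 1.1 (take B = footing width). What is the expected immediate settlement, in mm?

Immediate (elastic) settlement: S_e = q·B·(1−ν²)/E_s · I_f.
E_s = 50.7 MPa = 50700 kPa.
S_e = 96.5 × 4.2 × (1 − 0.21²) / 50700 × 1.1
    = 96.5 × 4.2 × 0.9559 / 50700 × 1.1
    = 0.008406 m = 8.406 mm

S_e ≈ 8.41 mm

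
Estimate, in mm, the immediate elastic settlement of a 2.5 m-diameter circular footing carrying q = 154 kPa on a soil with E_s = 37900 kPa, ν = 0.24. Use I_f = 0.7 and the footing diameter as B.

S_e ≈ 6.7 mm

Immediate (elastic) settlement: S_e = q·B·(1−ν²)/E_s · I_f.
S_e = 154 × 2.5 × (1 − 0.24²) / 37900 × 0.7
    = 154 × 2.5 × 0.9424 / 37900 × 0.7
    = 0.006701 m = 6.701 mm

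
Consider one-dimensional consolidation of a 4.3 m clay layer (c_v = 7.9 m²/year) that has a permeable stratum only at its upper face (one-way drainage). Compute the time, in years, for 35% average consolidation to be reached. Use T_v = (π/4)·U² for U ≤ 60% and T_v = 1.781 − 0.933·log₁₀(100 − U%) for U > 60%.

t ≈ 0.225 years

Drainage path length: H_d = H = 4.3 m (single drainage).
U ≤ 60%: T_v = (π/4)·U² = (π/4)×0.35² = 0.096211.
t = T_v·H_d²/c_v = 0.096211×4.3²/7.9 = 0.2252 years.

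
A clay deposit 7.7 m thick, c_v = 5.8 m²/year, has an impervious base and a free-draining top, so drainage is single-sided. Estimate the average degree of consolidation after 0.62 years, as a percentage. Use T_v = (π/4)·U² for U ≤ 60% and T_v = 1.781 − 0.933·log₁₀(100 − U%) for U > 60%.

Drainage path length: H_d = H = 7.7 m (single drainage).
T_v = c_v·t/H_d² = 5.8×0.62/7.7² = 0.060651.
T_v = 0.060651 corresponds to the U ≤ 60% branch:
U = √(4T_v/π) = 0.2779

U ≈ 27.8 %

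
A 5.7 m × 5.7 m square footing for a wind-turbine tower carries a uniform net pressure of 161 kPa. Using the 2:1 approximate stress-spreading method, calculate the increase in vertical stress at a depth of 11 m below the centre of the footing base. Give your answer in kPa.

By the 2:1 method the load spreads at 1 horizontal : 2 vertical, so at depth z the loaded area has grown by z in each plan dimension:
Δσ = qBL/((B+z)(L+z)) = 161×5.7×5.7/((5.7+11)(5.7+11)) = 18.756 kPa

Δσ_z ≈ 18.8 kPa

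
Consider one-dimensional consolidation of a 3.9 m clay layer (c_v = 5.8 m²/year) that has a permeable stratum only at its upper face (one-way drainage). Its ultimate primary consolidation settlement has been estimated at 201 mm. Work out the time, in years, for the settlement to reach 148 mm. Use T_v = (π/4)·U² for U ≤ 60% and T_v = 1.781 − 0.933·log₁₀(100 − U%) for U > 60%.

Drainage path length: H_d = H = 3.9 m (single drainage).
U = S(t)/S_ult = 148/201 = 0.7363.
U > 60%: T_v = 1.781 − 0.933·log₁₀(100 − 73.632) = 0.45513.
t = T_v·H_d²/c_v = 0.45513×3.9²/5.8 = 1.194 years.

t ≈ 1.19 years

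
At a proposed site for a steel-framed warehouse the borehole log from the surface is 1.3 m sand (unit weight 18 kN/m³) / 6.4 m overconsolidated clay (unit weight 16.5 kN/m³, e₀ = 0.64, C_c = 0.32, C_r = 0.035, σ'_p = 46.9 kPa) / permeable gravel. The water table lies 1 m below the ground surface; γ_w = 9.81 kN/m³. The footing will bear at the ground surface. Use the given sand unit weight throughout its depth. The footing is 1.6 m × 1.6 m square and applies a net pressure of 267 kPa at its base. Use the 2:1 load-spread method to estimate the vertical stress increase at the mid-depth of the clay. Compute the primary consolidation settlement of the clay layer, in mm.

Mid-depth of clay below the ground surface: z = 1.3 + 6.4/2 = 4.5 m.
Total vertical stress at mid-clay: σ_v = 18×1.3 + 16.5×3.2 = 76.2 kPa.
Pore pressure: u = 9.81×(4.5 − 1) = 34.335 kPa.
Initial effective stress: σ'_0 = σ_v − u = 76.2 − 34.335 = 41.865 kPa.
Stress increase at mid-clay by the 2:1 spreading method:
Δσ = qBL/((B+z)(L+z)) = 267×1.6×1.6/((1.6+4.5)(1.6+4.5)) = 18.369 kPa
Final effective stress: σ'_f = 41.865 + 18.369 = 60.234 kPa.
σ'_f = 60.234 > σ'_p = 46.9 kPa, so the stress path crosses the preconsolidation pressure — recompression up to σ'_p, then virgin compression beyond:
S_c = H/(1+e₀)·[C_r·log₁₀(σ'_p/σ'_0) + C_c·log₁₀(σ'_f/σ'_p)]
    = 6.4/1.64 × [0.035×log₁₀(46.9/41.865) + 0.32×log₁₀(60.234/46.9)]
    = 3.9024 × [0.0017263 + 0.034774] = 0.1424 m

S_c ≈ 142 mm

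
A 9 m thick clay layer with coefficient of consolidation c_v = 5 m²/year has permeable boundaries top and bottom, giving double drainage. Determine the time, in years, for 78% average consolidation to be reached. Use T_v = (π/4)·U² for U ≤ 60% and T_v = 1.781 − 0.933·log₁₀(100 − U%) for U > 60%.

t ≈ 2.14 years

Drainage path length: H_d = H/2 = 4.5 m (double drainage).
U > 60%: T_v = 1.781 − 0.933·log₁₀(100 − 78) = 0.52852.
t = T_v·H_d²/c_v = 0.52852×4.5²/5 = 2.141 years.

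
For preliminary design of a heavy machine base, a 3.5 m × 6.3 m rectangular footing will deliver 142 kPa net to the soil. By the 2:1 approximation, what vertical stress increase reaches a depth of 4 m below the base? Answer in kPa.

Δσ_z ≈ 40.5 kPa

By the 2:1 method the load spreads at 1 horizontal : 2 vertical, so at depth z the loaded area has grown by z in each plan dimension:
Δσ = qBL/((B+z)(L+z)) = 142×3.5×6.3/((3.5+4)(6.3+4)) = 40.532 kPa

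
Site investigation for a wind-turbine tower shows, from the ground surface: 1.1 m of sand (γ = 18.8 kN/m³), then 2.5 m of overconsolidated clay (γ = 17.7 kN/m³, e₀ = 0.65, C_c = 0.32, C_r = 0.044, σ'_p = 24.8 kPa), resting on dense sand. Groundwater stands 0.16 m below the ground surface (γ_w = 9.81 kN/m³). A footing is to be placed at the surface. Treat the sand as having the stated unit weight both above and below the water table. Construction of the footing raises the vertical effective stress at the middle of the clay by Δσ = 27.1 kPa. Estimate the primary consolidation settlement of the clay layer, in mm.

Mid-depth of clay below the ground surface: z = 1.1 + 2.5/2 = 2.35 m.
Total vertical stress at mid-clay: σ_v = 18.8×1.1 + 17.7×1.25 = 42.805 kPa.
Pore pressure: u = 9.81×(2.35 − 0.16) = 21.484 kPa.
Initial effective stress: σ'_0 = σ_v − u = 42.805 − 21.484 = 21.321 kPa.
Final effective stress: σ'_f = 21.321 + 27.1 = 48.421 kPa.
σ'_f = 48.421 > σ'_p = 24.8 kPa, so the stress path crosses the preconsolidation pressure — recompression up to σ'_p, then virgin compression beyond:
S_c = H/(1+e₀)·[C_r·log₁₀(σ'_p/σ'_0) + C_c·log₁₀(σ'_f/σ'_p)]
    = 2.5/1.65 × [0.044×log₁₀(24.8/21.321) + 0.32×log₁₀(48.421/24.8)]
    = 1.5152 × [0.0028883 + 0.092986] = 0.1453 m

S_c ≈ 145 mm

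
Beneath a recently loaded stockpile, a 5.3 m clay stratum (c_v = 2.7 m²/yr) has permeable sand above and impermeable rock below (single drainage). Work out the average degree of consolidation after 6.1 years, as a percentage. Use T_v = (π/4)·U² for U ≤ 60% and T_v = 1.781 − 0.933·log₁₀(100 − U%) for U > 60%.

U ≈ 80.9 %

Drainage path length: H_d = H = 5.3 m (single drainage).
T_v = c_v·t/H_d² = 2.7×6.1/5.3² = 0.58633.
T_v = 0.58633 corresponds to the U > 60% branch:
U = 1 − 10^((1.781 − T_v)/0.933)/100 = 0.8093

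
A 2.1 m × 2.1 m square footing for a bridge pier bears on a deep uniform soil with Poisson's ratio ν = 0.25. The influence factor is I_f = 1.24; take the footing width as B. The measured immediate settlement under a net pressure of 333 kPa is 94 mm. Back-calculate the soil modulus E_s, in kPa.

S_e = q·B·(1−ν²)/E_s · I_f  ⇒  E_s = q·B·(1−ν²)·I_f / S_e.
E_s = 333 × 2.1 × 0.9375 × 1.24 / 0.094 = 8648 kPa

E_s ≈ 8650 kPa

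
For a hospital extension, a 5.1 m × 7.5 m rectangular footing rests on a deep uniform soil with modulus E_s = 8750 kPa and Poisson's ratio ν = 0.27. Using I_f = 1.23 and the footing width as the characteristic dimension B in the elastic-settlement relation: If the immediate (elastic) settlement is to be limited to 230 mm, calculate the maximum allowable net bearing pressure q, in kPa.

S_e = q·B·(1−ν²)/E_s · I_f  ⇒  q = S_e·E_s / (B·(1−ν²)·I_f).
q = 0.23 × 8750 / (5.1 × 0.9271 × 1.23) = 346 kPa

q ≈ 346 kPa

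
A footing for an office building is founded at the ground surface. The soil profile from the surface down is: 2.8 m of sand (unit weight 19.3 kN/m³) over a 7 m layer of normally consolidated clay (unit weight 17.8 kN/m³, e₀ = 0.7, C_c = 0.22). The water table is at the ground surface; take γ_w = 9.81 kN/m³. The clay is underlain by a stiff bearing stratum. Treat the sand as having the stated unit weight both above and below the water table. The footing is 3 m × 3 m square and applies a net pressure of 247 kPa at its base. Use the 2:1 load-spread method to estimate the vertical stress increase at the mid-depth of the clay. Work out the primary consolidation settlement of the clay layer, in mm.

Mid-depth of clay below the ground surface: z = 2.8 + 7/2 = 6.3 m.
Total vertical stress at mid-clay: σ_v = 19.3×2.8 + 17.8×3.5 = 116.34 kPa.
Pore pressure: u = 9.81×(6.3 − 0) = 61.803 kPa.
Initial effective stress: σ'_0 = σ_v − u = 116.34 − 61.803 = 54.537 kPa.
Stress increase at mid-clay by the 2:1 spreading method:
Δσ = qBL/((B+z)(L+z)) = 247×3×3/((3+6.3)(3+6.3)) = 25.702 kPa
Final effective stress: σ'_f = σ'_0 + Δσ = 54.537 + 25.702 = 80.239 kPa.
Normally consolidated clay, so the full stress increment lies on the virgin compression line:
S_c = C_c·H/(1+e₀)·log₁₀(σ'_f/σ'_0) = 0.22×7/(1+0.7)×log₁₀(80.239/54.537)
    = 0.90588 × 0.16769 = 0.1519 m

S_c ≈ 152 mm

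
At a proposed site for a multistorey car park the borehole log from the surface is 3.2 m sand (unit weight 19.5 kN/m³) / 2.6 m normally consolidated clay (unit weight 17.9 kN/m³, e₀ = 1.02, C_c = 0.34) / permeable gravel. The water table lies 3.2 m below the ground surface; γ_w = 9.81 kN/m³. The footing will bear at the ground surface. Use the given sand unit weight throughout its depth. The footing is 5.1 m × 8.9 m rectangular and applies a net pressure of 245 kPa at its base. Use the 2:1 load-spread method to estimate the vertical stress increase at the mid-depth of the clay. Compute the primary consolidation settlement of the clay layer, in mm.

S_c ≈ 149 mm

Mid-depth of clay below the ground surface: z = 3.2 + 2.6/2 = 4.5 m.
Total vertical stress at mid-clay: σ_v = 19.5×3.2 + 17.9×1.3 = 85.67 kPa.
Pore pressure: u = 9.81×(4.5 − 3.2) = 12.753 kPa.
Initial effective stress: σ'_0 = σ_v − u = 85.67 − 12.753 = 72.917 kPa.
Stress increase at mid-clay by the 2:1 spreading method:
Δσ = qBL/((B+z)(L+z)) = 245×5.1×8.9/((5.1+4.5)(8.9+4.5)) = 86.447 kPa
Final effective stress: σ'_f = σ'_0 + Δσ = 72.917 + 86.447 = 159.36 kPa.
Normally consolidated clay, so the full stress increment lies on the virgin compression line:
S_c = C_c·H/(1+e₀)·log₁₀(σ'_f/σ'_0) = 0.34×2.6/(1+1.02)×log₁₀(159.36/72.917)
    = 0.43762 × 0.33955 = 0.1486 m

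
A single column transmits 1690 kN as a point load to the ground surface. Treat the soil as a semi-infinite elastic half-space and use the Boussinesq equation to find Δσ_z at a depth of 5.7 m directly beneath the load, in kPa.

Boussinesq vertical stress below a point load on an elastic half-space:
Δσ_z = 3P/(2πz²) · [1 + (r/z)²]^(−5/2)
r/z = 0/5.7 = 0; [1+(r/z)²]^(−5/2) = 1.
Δσ_z = 3×1690/(2π×5.7²) × 1 = 24.836 × 1 = 24.84 kPa

Δσ_z ≈ 24.8 kPa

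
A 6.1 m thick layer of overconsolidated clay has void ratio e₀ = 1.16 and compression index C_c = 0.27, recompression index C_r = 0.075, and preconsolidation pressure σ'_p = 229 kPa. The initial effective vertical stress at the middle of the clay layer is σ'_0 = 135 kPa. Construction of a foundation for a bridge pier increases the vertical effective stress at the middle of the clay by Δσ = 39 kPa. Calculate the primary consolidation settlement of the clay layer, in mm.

Final effective stress: σ'_f = 135 + 39 = 174 kPa.
σ'_f = 174 ≤ σ'_p = 229 kPa, so the clay remains overconsolidated and only the recompression index applies:
S_c = C_r·H/(1+e₀)·log₁₀(σ'_f/σ'_0) = 0.075×6.1/2.16×log₁₀(174/135)
    = 0.21181 × 0.11022 = 0.02335 m

S_c ≈ 23.3 mm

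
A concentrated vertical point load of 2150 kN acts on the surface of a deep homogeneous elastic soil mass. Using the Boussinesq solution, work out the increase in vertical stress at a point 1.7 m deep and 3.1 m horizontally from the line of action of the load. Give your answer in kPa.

Boussinesq vertical stress below a point load on an elastic half-space:
Δσ_z = 3P/(2πz²) · [1 + (r/z)²]^(−5/2)
r/z = 3.1/1.7 = 1.8235; [1+(r/z)²]^(−5/2) = 0.025702.
Δσ_z = 3×2150/(2π×1.7²) × 0.025702 = 355.21 × 0.025702 = 9.13 kPa

Δσ_z ≈ 9.13 kPa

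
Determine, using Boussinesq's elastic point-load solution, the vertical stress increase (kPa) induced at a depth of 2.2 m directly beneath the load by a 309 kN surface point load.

Boussinesq vertical stress below a point load on an elastic half-space:
Δσ_z = 3P/(2πz²) · [1 + (r/z)²]^(−5/2)
r/z = 0/2.2 = 0; [1+(r/z)²]^(−5/2) = 1.
Δσ_z = 3×309/(2π×2.2²) × 1 = 30.483 × 1 = 30.48 kPa

Δσ_z ≈ 30.5 kPa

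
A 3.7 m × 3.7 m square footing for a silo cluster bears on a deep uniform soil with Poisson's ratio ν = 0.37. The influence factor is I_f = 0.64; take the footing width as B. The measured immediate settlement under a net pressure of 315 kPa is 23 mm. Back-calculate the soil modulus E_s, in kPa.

S_e = q·B·(1−ν²)/E_s · I_f  ⇒  E_s = q·B·(1−ν²)·I_f / S_e.
E_s = 315 × 3.7 × 0.8631 × 0.64 / 0.023 = 27990 kPa

E_s ≈ 28000 kPa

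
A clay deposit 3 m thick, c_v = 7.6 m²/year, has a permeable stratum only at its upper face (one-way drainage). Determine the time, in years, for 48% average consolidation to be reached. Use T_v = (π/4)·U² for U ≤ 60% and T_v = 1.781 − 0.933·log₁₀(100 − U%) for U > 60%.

t ≈ 0.214 years

Drainage path length: H_d = H = 3 m (single drainage).
U ≤ 60%: T_v = (π/4)·U² = (π/4)×0.48² = 0.18096.
t = T_v·H_d²/c_v = 0.18096×3²/7.6 = 0.2143 years.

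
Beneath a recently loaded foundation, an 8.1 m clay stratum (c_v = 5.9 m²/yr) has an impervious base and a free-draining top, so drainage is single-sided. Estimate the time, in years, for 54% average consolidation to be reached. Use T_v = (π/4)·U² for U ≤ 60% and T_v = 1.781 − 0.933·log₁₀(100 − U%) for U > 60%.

t ≈ 2.55 years

Drainage path length: H_d = H = 8.1 m (single drainage).
U ≤ 60%: T_v = (π/4)·U² = (π/4)×0.54² = 0.22902.
t = T_v·H_d²/c_v = 0.22902×8.1²/5.9 = 2.547 years.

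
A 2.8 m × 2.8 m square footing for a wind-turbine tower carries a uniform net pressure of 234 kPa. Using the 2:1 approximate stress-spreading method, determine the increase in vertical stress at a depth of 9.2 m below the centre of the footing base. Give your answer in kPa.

Δσ_z ≈ 12.7 kPa

By the 2:1 method the load spreads at 1 horizontal : 2 vertical, so at depth z the loaded area has grown by z in each plan dimension:
Δσ = qBL/((B+z)(L+z)) = 234×2.8×2.8/((2.8+9.2)(2.8+9.2)) = 12.74 kPa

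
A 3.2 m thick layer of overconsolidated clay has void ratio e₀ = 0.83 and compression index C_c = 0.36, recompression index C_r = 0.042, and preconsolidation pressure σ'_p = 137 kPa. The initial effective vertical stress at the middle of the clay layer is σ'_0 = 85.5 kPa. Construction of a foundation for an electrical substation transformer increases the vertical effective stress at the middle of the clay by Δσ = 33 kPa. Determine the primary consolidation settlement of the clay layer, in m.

S_c ≈ 0.0104 m

Final effective stress: σ'_f = 85.5 + 33 = 118.5 kPa.
σ'_f = 118.5 ≤ σ'_p = 137 kPa, so the clay remains overconsolidated and only the recompression index applies:
S_c = C_r·H/(1+e₀)·log₁₀(σ'_f/σ'_0) = 0.042×3.2/1.83×log₁₀(118.5/85.5)
    = 0.073441 × 0.14175 = 0.01041 m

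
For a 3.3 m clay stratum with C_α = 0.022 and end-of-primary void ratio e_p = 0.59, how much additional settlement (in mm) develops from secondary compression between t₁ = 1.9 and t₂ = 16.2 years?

Secondary compression: S_s = C_α·H/(1+e_p)·log₁₀(t₂/t₁)
S_s = 0.022×3.3/(1+0.59)×log₁₀(16.2/1.9)
    = 0.04566 × 0.9308 = 0.0425 m

S_s ≈ 42.5 mm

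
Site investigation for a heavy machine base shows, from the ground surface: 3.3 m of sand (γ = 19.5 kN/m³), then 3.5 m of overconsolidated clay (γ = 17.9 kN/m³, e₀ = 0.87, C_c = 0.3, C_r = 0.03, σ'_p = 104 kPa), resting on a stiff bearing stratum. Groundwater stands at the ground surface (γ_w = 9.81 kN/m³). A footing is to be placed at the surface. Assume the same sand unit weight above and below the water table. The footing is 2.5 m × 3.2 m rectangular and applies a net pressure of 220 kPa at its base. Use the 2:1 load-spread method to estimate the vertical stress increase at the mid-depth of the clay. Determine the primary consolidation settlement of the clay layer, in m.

Mid-depth of clay below the ground surface: z = 3.3 + 3.5/2 = 5.05 m.
Total vertical stress at mid-clay: σ_v = 19.5×3.3 + 17.9×1.75 = 95.675 kPa.
Pore pressure: u = 9.81×(5.05 − 0) = 49.541 kPa.
Initial effective stress: σ'_0 = σ_v − u = 95.675 − 49.541 = 46.134 kPa.
Stress increase at mid-clay by the 2:1 spreading method:
Δσ = qBL/((B+z)(L+z)) = 220×2.5×3.2/((2.5+5.05)(3.2+5.05)) = 28.256 kPa
Final effective stress: σ'_f = 46.134 + 28.256 = 74.39 kPa.
σ'_f = 74.39 ≤ σ'_p = 104 kPa, so the clay remains overconsolidated and only the recompression index applies:
S_c = C_r·H/(1+e₀)·log₁₀(σ'_f/σ'_0) = 0.03×3.5/1.87×log₁₀(74.39/46.134)
    = 0.056151 × 0.20749 = 0.01165 m

S_c ≈ 0.0117 m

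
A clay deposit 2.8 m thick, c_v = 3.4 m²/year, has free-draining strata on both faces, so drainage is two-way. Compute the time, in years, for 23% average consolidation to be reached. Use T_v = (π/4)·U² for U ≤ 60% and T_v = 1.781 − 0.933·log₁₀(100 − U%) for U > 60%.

t ≈ 0.024 years

Drainage path length: H_d = H/2 = 1.4 m (double drainage).
U ≤ 60%: T_v = (π/4)·U² = (π/4)×0.23² = 0.041548.
t = T_v·H_d²/c_v = 0.041548×1.4²/3.4 = 0.02395 years.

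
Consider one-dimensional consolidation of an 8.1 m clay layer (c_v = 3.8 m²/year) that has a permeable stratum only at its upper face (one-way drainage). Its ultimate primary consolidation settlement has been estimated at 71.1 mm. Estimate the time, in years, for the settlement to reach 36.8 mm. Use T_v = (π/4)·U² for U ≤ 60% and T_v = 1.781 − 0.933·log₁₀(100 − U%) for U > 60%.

Drainage path length: H_d = H = 8.1 m (single drainage).
U = S(t)/S_ult = 36.8/71.1 = 0.5176.
U ≤ 60%: T_v = (π/4)·U² = (π/4)×0.51758² = 0.2104.
t = T_v·H_d²/c_v = 0.2104×8.1²/3.8 = 3.633 years.

t ≈ 3.63 years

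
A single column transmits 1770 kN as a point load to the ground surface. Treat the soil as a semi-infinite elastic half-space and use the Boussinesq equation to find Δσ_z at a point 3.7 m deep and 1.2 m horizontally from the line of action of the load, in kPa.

Boussinesq vertical stress below a point load on an elastic half-space:
Δσ_z = 3P/(2πz²) · [1 + (r/z)²]^(−5/2)
r/z = 1.2/3.7 = 0.32432; [1+(r/z)²]^(−5/2) = 0.77877.
Δσ_z = 3×1770/(2π×3.7²) × 0.77877 = 61.732 × 0.77877 = 48.08 kPa

Δσ_z ≈ 48.1 kPa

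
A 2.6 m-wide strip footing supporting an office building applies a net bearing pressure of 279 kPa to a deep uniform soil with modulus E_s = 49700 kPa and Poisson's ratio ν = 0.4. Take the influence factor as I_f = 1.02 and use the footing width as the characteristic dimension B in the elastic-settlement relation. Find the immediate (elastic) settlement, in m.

Immediate (elastic) settlement: S_e = q·B·(1−ν²)/E_s · I_f.
S_e = 279 × 2.6 × (1 − 0.4²) / 49700 × 1.02
    = 279 × 2.6 × 0.84 / 49700 × 1.02
    = 0.01251 m

S_e ≈ 0.0125 m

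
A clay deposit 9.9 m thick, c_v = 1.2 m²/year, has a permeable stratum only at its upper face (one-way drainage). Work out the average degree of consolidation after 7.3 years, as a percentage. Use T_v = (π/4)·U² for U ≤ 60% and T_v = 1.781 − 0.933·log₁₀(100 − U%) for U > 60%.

U ≈ 33.7 %

Drainage path length: H_d = H = 9.9 m (single drainage).
T_v = c_v·t/H_d² = 1.2×7.3/9.9² = 0.089379.
T_v = 0.089379 corresponds to the U ≤ 60% branch:
U = √(4T_v/π) = 0.3373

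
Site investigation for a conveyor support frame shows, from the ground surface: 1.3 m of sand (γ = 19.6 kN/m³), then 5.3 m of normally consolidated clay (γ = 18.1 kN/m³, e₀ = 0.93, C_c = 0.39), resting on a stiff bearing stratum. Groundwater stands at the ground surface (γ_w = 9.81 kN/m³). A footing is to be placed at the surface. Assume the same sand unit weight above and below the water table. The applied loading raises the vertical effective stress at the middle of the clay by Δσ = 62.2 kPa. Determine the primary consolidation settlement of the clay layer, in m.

Mid-depth of clay below the ground surface: z = 1.3 + 5.3/2 = 3.95 m.
Total vertical stress at mid-clay: σ_v = 19.6×1.3 + 18.1×2.65 = 73.445 kPa.
Pore pressure: u = 9.81×(3.95 − 0) = 38.75 kPa.
Initial effective stress: σ'_0 = σ_v − u = 73.445 − 38.75 = 34.695 kPa.
Final effective stress: σ'_f = σ'_0 + Δσ = 34.695 + 62.2 = 96.895 kPa.
Normally consolidated clay, so the full stress increment lies on the virgin compression line:
S_c = C_c·H/(1+e₀)·log₁₀(σ'_f/σ'_0) = 0.39×5.3/(1+0.93)×log₁₀(96.895/34.695)
    = 1.071 × 0.44603 = 0.4777 m

S_c ≈ 0.478 m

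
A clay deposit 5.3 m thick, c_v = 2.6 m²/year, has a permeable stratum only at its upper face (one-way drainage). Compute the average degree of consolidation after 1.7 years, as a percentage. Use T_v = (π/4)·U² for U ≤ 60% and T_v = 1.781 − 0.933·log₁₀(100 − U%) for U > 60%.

U ≈ 44.8 %

Drainage path length: H_d = H = 5.3 m (single drainage).
T_v = c_v·t/H_d² = 2.6×1.7/5.3² = 0.15735.
T_v = 0.15735 corresponds to the U ≤ 60% branch:
U = √(4T_v/π) = 0.4476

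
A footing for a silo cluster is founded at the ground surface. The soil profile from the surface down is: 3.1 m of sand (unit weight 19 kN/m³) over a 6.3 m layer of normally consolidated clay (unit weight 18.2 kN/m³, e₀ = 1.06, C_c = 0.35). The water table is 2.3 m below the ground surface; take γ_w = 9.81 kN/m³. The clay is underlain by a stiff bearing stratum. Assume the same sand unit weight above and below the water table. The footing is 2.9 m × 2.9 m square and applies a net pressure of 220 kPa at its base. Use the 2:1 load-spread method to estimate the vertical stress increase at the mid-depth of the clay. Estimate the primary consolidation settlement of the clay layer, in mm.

S_c ≈ 117 mm

Mid-depth of clay below the ground surface: z = 3.1 + 6.3/2 = 6.25 m.
Total vertical stress at mid-clay: σ_v = 19×3.1 + 18.2×3.15 = 116.23 kPa.
Pore pressure: u = 9.81×(6.25 − 2.3) = 38.75 kPa.
Initial effective stress: σ'_0 = σ_v − u = 116.23 − 38.75 = 77.48 kPa.
Stress increase at mid-clay by the 2:1 spreading method:
Δσ = qBL/((B+z)(L+z)) = 220×2.9×2.9/((2.9+6.25)(2.9+6.25)) = 22.099 kPa
Final effective stress: σ'_f = σ'_0 + Δσ = 77.48 + 22.099 = 99.579 kPa.
Normally consolidated clay, so the full stress increment lies on the virgin compression line:
S_c = C_c·H/(1+e₀)·log₁₀(σ'_f/σ'_0) = 0.35×6.3/(1+1.06)×log₁₀(99.579/77.48)
    = 1.0704 × 0.10898 = 0.1167 m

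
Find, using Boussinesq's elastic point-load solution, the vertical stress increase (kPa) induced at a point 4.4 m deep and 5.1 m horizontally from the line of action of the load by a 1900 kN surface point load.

Δσ_z ≈ 5.57 kPa

Boussinesq vertical stress below a point load on an elastic half-space:
Δσ_z = 3P/(2πz²) · [1 + (r/z)²]^(−5/2)
r/z = 5.1/4.4 = 1.1591; [1+(r/z)²]^(−5/2) = 0.11894.
Δσ_z = 3×1900/(2π×4.4²) × 0.11894 = 46.859 × 0.11894 = 5.573 kPa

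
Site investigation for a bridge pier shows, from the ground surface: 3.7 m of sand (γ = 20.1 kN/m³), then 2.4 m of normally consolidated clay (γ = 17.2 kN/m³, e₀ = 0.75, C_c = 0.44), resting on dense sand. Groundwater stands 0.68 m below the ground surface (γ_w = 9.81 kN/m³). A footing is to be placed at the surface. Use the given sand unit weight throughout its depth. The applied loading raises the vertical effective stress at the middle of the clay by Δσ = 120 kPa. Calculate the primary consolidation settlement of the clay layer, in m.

Mid-depth of clay below the ground surface: z = 3.7 + 2.4/2 = 4.9 m.
Total vertical stress at mid-clay: σ_v = 20.1×3.7 + 17.2×1.2 = 95.01 kPa.
Pore pressure: u = 9.81×(4.9 − 0.68) = 41.398 kPa.
Initial effective stress: σ'_0 = σ_v − u = 95.01 − 41.398 = 53.612 kPa.
Final effective stress: σ'_f = σ'_0 + Δσ = 53.612 + 120 = 173.61 kPa.
Normally consolidated clay, so the full stress increment lies on the virgin compression line:
S_c = C_c·H/(1+e₀)·log₁₀(σ'_f/σ'_0) = 0.44×2.4/(1+0.75)×log₁₀(173.61/53.612)
    = 0.60343 × 0.51031 = 0.3079 m

S_c ≈ 0.308 m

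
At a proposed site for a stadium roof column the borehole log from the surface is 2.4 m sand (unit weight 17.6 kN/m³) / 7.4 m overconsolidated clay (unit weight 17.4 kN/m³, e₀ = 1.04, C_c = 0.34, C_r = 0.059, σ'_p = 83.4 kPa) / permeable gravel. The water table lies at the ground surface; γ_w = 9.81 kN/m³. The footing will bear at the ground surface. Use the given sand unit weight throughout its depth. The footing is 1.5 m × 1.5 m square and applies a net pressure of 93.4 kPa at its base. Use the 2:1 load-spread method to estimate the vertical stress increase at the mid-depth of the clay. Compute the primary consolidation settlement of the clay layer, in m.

S_c ≈ 0.00696 m

Mid-depth of clay below the ground surface: z = 2.4 + 7.4/2 = 6.1 m.
Total vertical stress at mid-clay: σ_v = 17.6×2.4 + 17.4×3.7 = 106.62 kPa.
Pore pressure: u = 9.81×(6.1 − 0) = 59.841 kPa.
Initial effective stress: σ'_0 = σ_v − u = 106.62 − 59.841 = 46.779 kPa.
Stress increase at mid-clay by the 2:1 spreading method:
Δσ = qBL/((B+z)(L+z)) = 93.4×1.5×1.5/((1.5+6.1)(1.5+6.1)) = 3.6383 kPa
Final effective stress: σ'_f = 46.779 + 3.6383 = 50.417 kPa.
σ'_f = 50.417 ≤ σ'_p = 83.4 kPa, so the clay remains overconsolidated and only the recompression index applies:
S_c = C_r·H/(1+e₀)·log₁₀(σ'_f/σ'_0) = 0.059×7.4/2.04×log₁₀(50.417/46.779)
    = 0.21402 × 0.032526 = 0.006961 m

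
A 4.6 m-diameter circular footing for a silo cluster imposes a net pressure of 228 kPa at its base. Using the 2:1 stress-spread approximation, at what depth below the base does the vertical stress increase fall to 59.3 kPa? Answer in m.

z ≈ 4.42 m

2:1 spreading — at depth z the loaded area has grown by z in each plan dimension:
qD²/(D+z)² = Δσ_z ⇒ z = D(√(q/Δσ_z) − 1) = 4.6×(√(228/59.3) − 1) = 4.42 m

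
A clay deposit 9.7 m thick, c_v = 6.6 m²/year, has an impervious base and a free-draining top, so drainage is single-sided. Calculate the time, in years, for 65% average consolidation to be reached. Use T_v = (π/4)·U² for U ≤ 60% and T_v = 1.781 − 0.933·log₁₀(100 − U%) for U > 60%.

Drainage path length: H_d = H = 9.7 m (single drainage).
U > 60%: T_v = 1.781 − 0.933·log₁₀(100 − 65) = 0.34038.
t = T_v·H_d²/c_v = 0.34038×9.7²/6.6 = 4.852 years.

t ≈ 4.85 years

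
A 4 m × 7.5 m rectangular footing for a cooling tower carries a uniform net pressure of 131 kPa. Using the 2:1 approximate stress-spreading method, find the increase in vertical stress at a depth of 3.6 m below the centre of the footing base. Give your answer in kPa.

By the 2:1 method the load spreads at 1 horizontal : 2 vertical, so at depth z the loaded area has grown by z in each plan dimension:
Δσ = qBL/((B+z)(L+z)) = 131×4×7.5/((4+3.6)(7.5+3.6)) = 46.586 kPa

Δσ_z ≈ 46.6 kPa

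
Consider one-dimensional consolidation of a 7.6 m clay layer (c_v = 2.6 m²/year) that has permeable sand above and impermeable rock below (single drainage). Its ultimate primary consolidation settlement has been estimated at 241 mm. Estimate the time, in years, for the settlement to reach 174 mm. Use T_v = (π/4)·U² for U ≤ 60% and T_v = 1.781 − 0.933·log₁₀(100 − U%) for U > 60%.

Drainage path length: H_d = H = 7.6 m (single drainage).
U = S(t)/S_ult = 174/241 = 0.722.
U > 60%: T_v = 1.781 − 0.933·log₁₀(100 − 72.199) = 0.43369.
t = T_v·H_d²/c_v = 0.43369×7.6²/2.6 = 9.635 years.

t ≈ 9.63 years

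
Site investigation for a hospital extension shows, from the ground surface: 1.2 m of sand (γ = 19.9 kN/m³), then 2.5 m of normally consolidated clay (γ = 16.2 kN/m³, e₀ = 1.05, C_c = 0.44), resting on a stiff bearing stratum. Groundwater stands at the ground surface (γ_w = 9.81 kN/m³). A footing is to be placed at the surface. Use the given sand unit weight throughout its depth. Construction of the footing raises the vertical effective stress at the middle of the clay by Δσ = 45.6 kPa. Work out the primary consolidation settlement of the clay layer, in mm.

Mid-depth of clay below the ground surface: z = 1.2 + 2.5/2 = 2.45 m.
Total vertical stress at mid-clay: σ_v = 19.9×1.2 + 16.2×1.25 = 44.13 kPa.
Pore pressure: u = 9.81×(2.45 − 0) = 24.035 kPa.
Initial effective stress: σ'_0 = σ_v − u = 44.13 − 24.035 = 20.095 kPa.
Final effective stress: σ'_f = σ'_0 + Δσ = 20.095 + 45.6 = 65.695 kPa.
Normally consolidated clay, so the full stress increment lies on the virgin compression line:
S_c = C_c·H/(1+e₀)·log₁₀(σ'_f/σ'_0) = 0.44×2.5/(1+1.05)×log₁₀(65.695/20.095)
    = 0.53659 × 0.51444 = 0.276 m

S_c ≈ 276 mm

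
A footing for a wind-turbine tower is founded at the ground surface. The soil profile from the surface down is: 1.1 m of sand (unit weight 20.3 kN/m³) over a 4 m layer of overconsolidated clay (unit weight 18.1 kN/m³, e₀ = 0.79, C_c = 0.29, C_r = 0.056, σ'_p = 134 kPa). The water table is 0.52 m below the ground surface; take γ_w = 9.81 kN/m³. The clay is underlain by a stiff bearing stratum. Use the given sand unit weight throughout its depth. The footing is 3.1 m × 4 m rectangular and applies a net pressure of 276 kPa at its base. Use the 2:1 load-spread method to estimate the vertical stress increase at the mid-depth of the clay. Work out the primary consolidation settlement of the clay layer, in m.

Mid-depth of clay below the ground surface: z = 1.1 + 4/2 = 3.1 m.
Total vertical stress at mid-clay: σ_v = 20.3×1.1 + 18.1×2 = 58.53 kPa.
Pore pressure: u = 9.81×(3.1 − 0.52) = 25.31 kPa.
Initial effective stress: σ'_0 = σ_v − u = 58.53 − 25.31 = 33.22 kPa.
Stress increase at mid-clay by the 2:1 spreading method:
Δσ = qBL/((B+z)(L+z)) = 276×3.1×4/((3.1+3.1)(4+3.1)) = 77.746 kPa
Final effective stress: σ'_f = 33.22 + 77.746 = 110.97 kPa.
σ'_f = 110.97 ≤ σ'_p = 134 kPa, so the clay remains overconsolidated and only the recompression index applies:
S_c = C_r·H/(1+e₀)·log₁₀(σ'_f/σ'_0) = 0.056×4/1.79×log₁₀(110.97/33.22)
    = 0.12514 × 0.52381 = 0.06555 m

S_c ≈ 0.0655 m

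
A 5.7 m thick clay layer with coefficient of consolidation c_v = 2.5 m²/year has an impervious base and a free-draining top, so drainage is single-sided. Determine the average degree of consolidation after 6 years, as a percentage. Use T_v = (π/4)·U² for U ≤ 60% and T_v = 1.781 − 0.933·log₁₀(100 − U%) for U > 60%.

U ≈ 74.1 %

Drainage path length: H_d = H = 5.7 m (single drainage).
T_v = c_v·t/H_d² = 2.5×6/5.7² = 0.46168.
T_v = 0.46168 corresponds to the U > 60% branch:
U = 1 − 10^((1.781 − T_v)/0.933)/100 = 0.7405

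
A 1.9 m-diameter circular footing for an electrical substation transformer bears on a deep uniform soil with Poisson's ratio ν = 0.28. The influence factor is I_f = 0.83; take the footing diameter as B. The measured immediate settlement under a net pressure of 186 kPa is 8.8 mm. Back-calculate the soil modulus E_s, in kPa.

E_s ≈ 30700 kPa

S_e = q·B·(1−ν²)/E_s · I_f  ⇒  E_s = q·B·(1−ν²)·I_f / S_e.
E_s = 186 × 1.9 × 0.9216 × 0.83 / 0.0088 = 30720 kPa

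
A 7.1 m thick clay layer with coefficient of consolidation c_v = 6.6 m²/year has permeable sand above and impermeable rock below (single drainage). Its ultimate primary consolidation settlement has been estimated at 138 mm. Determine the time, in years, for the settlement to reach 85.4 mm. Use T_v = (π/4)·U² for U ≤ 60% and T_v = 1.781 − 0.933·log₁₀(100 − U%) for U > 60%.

Drainage path length: H_d = H = 7.1 m (single drainage).
U = S(t)/S_ult = 85.4/138 = 0.6188.
U > 60%: T_v = 1.781 − 0.933·log₁₀(100 − 61.884) = 0.30583.
t = T_v·H_d²/c_v = 0.30583×7.1²/6.6 = 2.336 years.

t ≈ 2.34 years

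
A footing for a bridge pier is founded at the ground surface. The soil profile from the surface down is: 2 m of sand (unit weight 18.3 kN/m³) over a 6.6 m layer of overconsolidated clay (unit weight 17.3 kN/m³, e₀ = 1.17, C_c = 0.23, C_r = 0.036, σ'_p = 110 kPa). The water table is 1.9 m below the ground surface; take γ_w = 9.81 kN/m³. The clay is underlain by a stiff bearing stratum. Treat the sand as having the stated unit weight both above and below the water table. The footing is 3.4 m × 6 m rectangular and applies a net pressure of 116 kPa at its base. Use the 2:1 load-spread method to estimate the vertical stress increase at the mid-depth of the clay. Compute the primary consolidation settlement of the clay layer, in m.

S_c ≈ 0.016 m

Mid-depth of clay below the ground surface: z = 2 + 6.6/2 = 5.3 m.
Total vertical stress at mid-clay: σ_v = 18.3×2 + 17.3×3.3 = 93.69 kPa.
Pore pressure: u = 9.81×(5.3 − 1.9) = 33.354 kPa.
Initial effective stress: σ'_0 = σ_v − u = 93.69 − 33.354 = 60.336 kPa.
Stress increase at mid-clay by the 2:1 spreading method:
Δσ = qBL/((B+z)(L+z)) = 116×3.4×6/((3.4+5.3)(6+5.3)) = 24.071 kPa
Final effective stress: σ'_f = 60.336 + 24.071 = 84.407 kPa.
σ'_f = 84.407 ≤ σ'_p = 110 kPa, so the clay remains overconsolidated and only the recompression index applies:
S_c = C_r·H/(1+e₀)·log₁₀(σ'_f/σ'_0) = 0.036×6.6/2.17×log₁₀(84.407/60.336)
    = 0.10949 × 0.1458 = 0.01596 m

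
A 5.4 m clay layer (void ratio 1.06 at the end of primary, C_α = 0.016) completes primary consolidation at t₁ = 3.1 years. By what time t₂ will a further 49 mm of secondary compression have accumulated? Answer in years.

t₂ ≈ 45.7 years

S_s = C_α·H/(1+e_p)·log₁₀(t₂/t₁) ⇒ log₁₀(t₂/t₁) = S_s·(1+e_p)/(C_α·H).
log₁₀(t₂/t₁) = 0.049 × (1+1.06) / (0.016×5.4) = 1.168
t₂ = t₁ × 10^1.168 = 3.1 × 14.73 = 45.67 years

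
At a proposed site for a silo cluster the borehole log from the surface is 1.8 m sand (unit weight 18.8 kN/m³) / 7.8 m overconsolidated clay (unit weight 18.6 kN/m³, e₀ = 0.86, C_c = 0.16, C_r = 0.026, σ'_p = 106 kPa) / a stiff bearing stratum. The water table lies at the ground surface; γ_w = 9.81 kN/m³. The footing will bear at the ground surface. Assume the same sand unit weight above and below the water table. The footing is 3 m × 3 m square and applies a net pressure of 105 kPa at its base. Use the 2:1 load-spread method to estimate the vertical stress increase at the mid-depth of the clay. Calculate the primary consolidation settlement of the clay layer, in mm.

S_c ≈ 10.5 mm

Mid-depth of clay below the ground surface: z = 1.8 + 7.8/2 = 5.7 m.
Total vertical stress at mid-clay: σ_v = 18.8×1.8 + 18.6×3.9 = 106.38 kPa.
Pore pressure: u = 9.81×(5.7 − 0) = 55.917 kPa.
Initial effective stress: σ'_0 = σ_v − u = 106.38 − 55.917 = 50.463 kPa.
Stress increase at mid-clay by the 2:1 spreading method:
Δσ = qBL/((B+z)(L+z)) = 105×3×3/((3+5.7)(3+5.7)) = 12.485 kPa
Final effective stress: σ'_f = 50.463 + 12.485 = 62.948 kPa.
σ'_f = 62.948 ≤ σ'_p = 106 kPa, so the clay remains overconsolidated and only the recompression index applies:
S_c = C_r·H/(1+e₀)·log₁₀(σ'_f/σ'_0) = 0.026×7.8/1.86×log₁₀(62.948/50.463)
    = 0.10903 × 0.096009 = 0.01047 m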